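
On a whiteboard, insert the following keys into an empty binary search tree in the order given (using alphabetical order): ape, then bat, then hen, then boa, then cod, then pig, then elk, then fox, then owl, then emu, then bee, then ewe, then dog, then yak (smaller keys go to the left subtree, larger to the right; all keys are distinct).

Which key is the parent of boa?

hen

Resulting structure (node: left, right):
  ape: L=–, R=bat
  bat: L=–, R=hen
  hen: L=boa, R=pig
  boa: L=bee, R=cod
  cod: L=–, R=elk
  pig: L=owl, R=yak
  elk: L=dog, R=fox
  fox: L=emu, R=–
  owl: L=–, R=–
  emu: L=–, R=ewe
  bee: L=–, R=–
  ewe: L=–, R=–
  dog: L=–, R=–
  yak: L=–, R=–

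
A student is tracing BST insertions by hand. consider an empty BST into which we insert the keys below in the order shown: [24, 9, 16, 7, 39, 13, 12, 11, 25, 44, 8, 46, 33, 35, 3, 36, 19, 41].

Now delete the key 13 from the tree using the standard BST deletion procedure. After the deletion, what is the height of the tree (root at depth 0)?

Resulting structure (node: left, right):
  24: L=9, R=39
  9: L=7, R=16
  16: L=13, R=19
  7: L=3, R=8
  39: L=25, R=44
  13: L=12, R=–
  12: L=11, R=–
  11: L=–, R=–
  25: L=–, R=33
  44: L=41, R=46
  8: L=–, R=–
  46: L=–, R=–
  33: L=–, R=35
  35: L=–, R=36
  3: L=–, R=–
  36: L=–, R=–
  19: L=–, R=–
  41: L=–, R=–

Delete 13 (at most one child — splice it out).
After deletion, deepest node is 36 at depth 5.

5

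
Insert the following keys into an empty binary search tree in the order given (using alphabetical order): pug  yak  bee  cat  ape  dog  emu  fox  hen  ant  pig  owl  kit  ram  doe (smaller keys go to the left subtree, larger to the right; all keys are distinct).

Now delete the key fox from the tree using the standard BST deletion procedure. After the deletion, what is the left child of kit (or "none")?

pug: root
yak: right child of pug (depth 1)
bee: left child of pug (depth 1)
cat: right child of bee (depth 2)
ape: left child of bee (depth 2)
dog: right child of cat (depth 3)
emu: right child of dog (depth 4)
fox: right child of emu (depth 5)
hen: right child of fox (depth 6)
ant: left child of ape (depth 3)
pig: right child of hen (depth 7)
owl: left child of pig (depth 8)
kit: left child of owl (depth 9)
ram: left child of yak (depth 2)
doe: left child of dog (depth 4)

Delete fox (at most one child — splice it out).
After deletion, kit's left child: none.

none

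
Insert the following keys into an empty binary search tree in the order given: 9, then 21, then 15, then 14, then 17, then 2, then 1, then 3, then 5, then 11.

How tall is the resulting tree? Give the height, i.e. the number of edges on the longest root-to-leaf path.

4

Insert 9: tree is empty, so 9 becomes the root.
Insert 21: 21 > 9 → go right. Place as right child of 9.
Insert 15: 15 > 9 → go right; 15 < 21 → go left. Place as left child of 21.
Insert 14: 14 > 9 → go right; 14 < 21 → go left; 14 < 15 → go left. Place as left child of 15.
Insert 17: 17 > 9 → go right; 17 < 21 → go left; 17 > 15 → go right. Place as right child of 15.
Insert 2: 2 < 9 → go left. Place as left child of 9.
Insert 1: 1 < 9 → go left; 1 < 2 → go left. Place as left child of 2.
Insert 3: 3 < 9 → go left; 3 > 2 → go right. Place as right child of 2.
Insert 5: 5 < 9 → go left; 5 > 2 → go right; 5 > 3 → go right. Place as right child of 3.
Insert 11: 11 > 9 → go right; 11 < 21 → go left; 11 < 15 → go left; 11 < 14 → go left. Place as left child of 14.

The deepest node is 11 at depth 4.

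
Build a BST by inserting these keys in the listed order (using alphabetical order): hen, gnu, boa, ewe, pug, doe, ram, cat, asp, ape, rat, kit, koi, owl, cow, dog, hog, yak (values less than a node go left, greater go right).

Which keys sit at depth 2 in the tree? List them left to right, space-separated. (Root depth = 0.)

boa kit ram

Insert hen: tree is empty, so hen becomes the root.
Insert gnu: gnu < hen → go left. Place as left child of hen.
Insert boa: boa < hen → go left; boa < gnu → go left. Place as left child of gnu.
Insert ewe: ewe < hen → go left; ewe < gnu → go left; ewe > boa → go right. Place as right child of boa.
Insert pug: pug > hen → go right. Place as right child of hen.
Insert doe: doe < hen → go left; doe < gnu → go left; doe > boa → go right; doe < ewe → go left. Place as left child of ewe.
Insert ram: ram > hen → go right; ram > pug → go right. Place as right child of pug.
Insert cat: cat < hen → go left; cat < gnu → go left; cat > boa → go right; cat < ewe → go left; cat < doe → go left. Place as left child of doe.
Insert asp: asp < hen → go left; asp < gnu → go left; asp < boa → go left. Place as left child of boa.
Insert ape: ape < hen → go left; ape < gnu → go left; ape < boa → go left; ape < asp → go left. Place as left child of asp.
Insert rat: rat > hen → go right; rat > pug → go right; rat > ram → go right. Place as right child of ram.
Insert kit: kit > hen → go right; kit < pug → go left. Place as left child of pug.
Insert koi: koi > hen → go right; koi < pug → go left; koi > kit → go right. Place as right child of kit.
Insert owl: owl > hen → go right; owl < pug → go left; owl > kit → go right; owl > koi → go right. Place as right child of koi.
Insert cow: cow < hen → go left; cow < gnu → go left; cow > boa → go right; cow < ewe → go left; cow < doe → go left; cow > cat → go right. Place as right child of cat.
Insert dog: dog < hen → go left; dog < gnu → go left; dog > boa → go right; dog < ewe → go left; dog > doe → go right. Place as right child of doe.
Insert hog: hog > hen → go right; hog < pug → go left; hog < kit → go left. Place as left child of kit.
Insert yak: yak > hen → go right; yak > pug → go right; yak > ram → go right; yak > rat → go right. Place as right child of rat.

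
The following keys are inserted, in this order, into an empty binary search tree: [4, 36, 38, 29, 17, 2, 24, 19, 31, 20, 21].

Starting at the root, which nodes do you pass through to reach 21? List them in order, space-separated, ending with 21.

4 36 29 17 24 19 20 21

Insert 4: tree is empty, so 4 becomes the root.
Insert 36: 36 > 4 → go right. Place as right child of 4.
Insert 38: 38 > 4 → go right; 38 > 36 → go right. Place as right child of 36.
Insert 29: 29 > 4 → go right; 29 < 36 → go left. Place as left child of 36.
Insert 17: 17 > 4 → go right; 17 < 36 → go left; 17 < 29 → go left. Place as left child of 29.
Insert 2: 2 < 4 → go left. Place as left child of 4.
Insert 24: 24 > 4 → go right; 24 < 36 → go left; 24 < 29 → go left; 24 > 17 → go right. Place as right child of 17.
Insert 19: 19 > 4 → go right; 19 < 36 → go left; 19 < 29 → go left; 19 > 17 → go right; 19 < 24 → go left. Place as left child of 24.
Insert 31: 31 > 4 → go right; 31 < 36 → go left; 31 > 29 → go right. Place as right child of 29.
Insert 20: 20 > 4 → go right; 20 < 36 → go left; 20 < 29 → go left; 20 > 17 → go right; 20 < 24 → go left; 20 > 19 → go right. Place as right child of 19.
Insert 21: 21 > 4 → go right; 21 < 36 → go left; 21 < 29 → go left; 21 > 17 → go right; 21 < 24 → go left; 21 > 19 → go right; 21 > 20 → go right. Place as right child of 20.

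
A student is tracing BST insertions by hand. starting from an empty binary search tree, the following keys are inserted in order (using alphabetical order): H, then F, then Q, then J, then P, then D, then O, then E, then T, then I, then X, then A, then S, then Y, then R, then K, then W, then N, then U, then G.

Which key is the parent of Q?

H

Insert H: tree is empty, so H becomes the root.
Insert F: F < H → go left. Place as left child of H.
Insert Q: Q > H → go right. Place as right child of H.
Insert J: J > H → go right; J < Q → go left. Place as left child of Q.
Insert P: P > H → go right; P < Q → go left; P > J → go right. Place as right child of J.
Insert D: D < H → go left; D < F → go left. Place as left child of F.
Insert O: O > H → go right; O < Q → go left; O > J → go right; O < P → go left. Place as left child of P.
Insert E: E < H → go left; E < F → go left; E > D → go right. Place as right child of D.
Insert T: T > H → go right; T > Q → go right. Place as right child of Q.
Insert I: I > H → go right; I < Q → go left; I < J → go left. Place as left child of J.
Insert X: X > H → go right; X > Q → go right; X > T → go right. Place as right child of T.
Insert A: A < H → go left; A < F → go left; A < D → go left. Place as left child of D.
Insert S: S > H → go right; S > Q → go right; S < T → go left. Place as left child of T.
Insert Y: Y > H → go right; Y > Q → go right; Y > T → go right; Y > X → go right. Place as right child of X.
Insert R: R > H → go right; R > Q → go right; R < T → go left; R < S → go left. Place as left child of S.
Insert K: K > H → go right; K < Q → go left; K > J → go right; K < P → go left; K < O → go left. Place as left child of O.
Insert W: W > H → go right; W > Q → go right; W > T → go right; W < X → go left. Place as left child of X.
Insert N: N > H → go right; N < Q → go left; N > J → go right; N < P → go left; N < O → go left; N > K → go right. Place as right child of K.
Insert U: U > H → go right; U > Q → go right; U > T → go right; U < X → go left; U < W → go left. Place as left child of W.
Insert G: G < H → go left; G > F → go right. Place as right child of F.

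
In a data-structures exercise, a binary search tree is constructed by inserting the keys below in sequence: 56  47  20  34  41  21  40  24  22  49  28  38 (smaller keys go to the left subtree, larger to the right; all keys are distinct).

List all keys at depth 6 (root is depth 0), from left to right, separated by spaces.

Insert 56: tree is empty, so 56 becomes the root.
Insert 47: 47 < 56 → go left. Place as left child of 56.
Insert 20: 20 < 56 → go left; 20 < 47 → go left. Place as left child of 47.
Insert 34: 34 < 56 → go left; 34 < 47 → go left; 34 > 20 → go right. Place as right child of 20.
Insert 41: 41 < 56 → go left; 41 < 47 → go left; 41 > 20 → go right; 41 > 34 → go right. Place as right child of 34.
Insert 21: 21 < 56 → go left; 21 < 47 → go left; 21 > 20 → go right; 21 < 34 → go left. Place as left child of 34.
Insert 40: 40 < 56 → go left; 40 < 47 → go left; 40 > 20 → go right; 40 > 34 → go right; 40 < 41 → go left. Place as left child of 41.
Insert 24: 24 < 56 → go left; 24 < 47 → go left; 24 > 20 → go right; 24 < 34 → go left; 24 > 21 → go right. Place as right child of 21.
Insert 22: 22 < 56 → go left; 22 < 47 → go left; 22 > 20 → go right; 22 < 34 → go left; 22 > 21 → go right; 22 < 24 → go left. Place as left child of 24.
Insert 49: 49 < 56 → go left; 49 > 47 → go right. Place as right child of 47.
Insert 28: 28 < 56 → go left; 28 < 47 → go left; 28 > 20 → go right; 28 < 34 → go left; 28 > 21 → go right; 28 > 24 → go right. Place as right child of 24.
Insert 38: 38 < 56 → go left; 38 < 47 → go left; 38 > 20 → go right; 38 > 34 → go right; 38 < 41 → go left; 38 < 40 → go left. Place as left child of 40.

22 28 38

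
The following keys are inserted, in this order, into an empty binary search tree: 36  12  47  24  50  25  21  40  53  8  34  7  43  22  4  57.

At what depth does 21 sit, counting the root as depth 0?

Insert 36: tree is empty, so 36 becomes the root.
Insert 12: 12 < 36 → go left. Place as left child of 36.
Insert 47: 47 > 36 → go right. Place as right child of 36.
Insert 24: 24 < 36 → go left; 24 > 12 → go right. Place as right child of 12.
Insert 50: 50 > 36 → go right; 50 > 47 → go right. Place as right child of 47.
Insert 25: 25 < 36 → go left; 25 > 12 → go right; 25 > 24 → go right. Place as right child of 24.
Insert 21: 21 < 36 → go left; 21 > 12 → go right; 21 < 24 → go left. Place as left child of 24.
Insert 40: 40 > 36 → go right; 40 < 47 → go left. Place as left child of 47.
Insert 53: 53 > 36 → go right; 53 > 47 → go right; 53 > 50 → go right. Place as right child of 50.
Insert 8: 8 < 36 → go left; 8 < 12 → go left. Place as left child of 12.
Insert 34: 34 < 36 → go left; 34 > 12 → go right; 34 > 24 → go right; 34 > 25 → go right. Place as right child of 25.
Insert 7: 7 < 36 → go left; 7 < 12 → go left; 7 < 8 → go left. Place as left child of 8.
Insert 43: 43 > 36 → go right; 43 < 47 → go left; 43 > 40 → go right. Place as right child of 40.
Insert 22: 22 < 36 → go left; 22 > 12 → go right; 22 < 24 → go left; 22 > 21 → go right. Place as right child of 21.
Insert 4: 4 < 36 → go left; 4 < 12 → go left; 4 < 8 → go left; 4 < 7 → go left. Place as left child of 7.
Insert 57: 57 > 36 → go right; 57 > 47 → go right; 57 > 50 → go right; 57 > 53 → go right. Place as right child of 53.

Path to 21: 36 → 12 → 24 → 21, which is 3 edges.

3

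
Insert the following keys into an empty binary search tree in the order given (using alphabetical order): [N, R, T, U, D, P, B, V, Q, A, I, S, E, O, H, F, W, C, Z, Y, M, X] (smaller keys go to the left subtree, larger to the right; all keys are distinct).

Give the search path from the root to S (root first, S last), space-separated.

N R T S

Insert N: tree is empty, so N becomes the root.
Insert R: R > N → go right. Place as right child of N.
Insert T: T > N → go right; T > R → go right. Place as right child of R.
Insert U: U > N → go right; U > R → go right; U > T → go right. Place as right child of T.
Insert D: D < N → go left. Place as left child of N.
Insert P: P > N → go right; P < R → go left. Place as left child of R.
Insert B: B < N → go left; B < D → go left. Place as left child of D.
Insert V: V > N → go right; V > R → go right; V > T → go right; V > U → go right. Place as right child of U.
Insert Q: Q > N → go right; Q < R → go left; Q > P → go right. Place as right child of P.
Insert A: A < N → go left; A < D → go left; A < B → go left. Place as left child of B.
Insert I: I < N → go left; I > D → go right. Place as right child of D.
Insert S: S > N → go right; S > R → go right; S < T → go left. Place as left child of T.
Insert E: E < N → go left; E > D → go right; E < I → go left. Place as left child of I.
Insert O: O > N → go right; O < R → go left; O < P → go left. Place as left child of P.
Insert H: H < N → go left; H > D → go right; H < I → go left; H > E → go right. Place as right child of E.
Insert F: F < N → go left; F > D → go right; F < I → go left; F > E → go right; F < H → go left. Place as left child of H.
Insert W: W > N → go right; W > R → go right; W > T → go right; W > U → go right; W > V → go right. Place as right child of V.
Insert C: C < N → go left; C < D → go left; C > B → go right. Place as right child of B.
Insert Z: Z > N → go right; Z > R → go right; Z > T → go right; Z > U → go right; Z > V → go right; Z > W → go right. Place as right child of W.
Insert Y: Y > N → go right; Y > R → go right; Y > T → go right; Y > U → go right; Y > V → go right; Y > W → go right; Y < Z → go left. Place as left child of Z.
Insert M: M < N → go left; M > D → go right; M > I → go right. Place as right child of I.
Insert X: X > N → go right; X > R → go right; X > T → go right; X > U → go right; X > V → go right; X > W → go right; X < Z → go left; X < Y → go left. Place as left child of Y.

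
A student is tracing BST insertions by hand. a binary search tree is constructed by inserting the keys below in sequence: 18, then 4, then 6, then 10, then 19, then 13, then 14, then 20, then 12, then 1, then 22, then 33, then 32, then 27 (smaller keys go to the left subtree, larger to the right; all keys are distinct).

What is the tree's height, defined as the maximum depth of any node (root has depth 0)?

Resulting structure (node: left, right):
  18: L=4, R=19
  4: L=1, R=6
  6: L=–, R=10
  10: L=–, R=13
  19: L=–, R=20
  13: L=12, R=14
  14: L=–, R=–
  20: L=–, R=22
  12: L=–, R=–
  1: L=–, R=–
  22: L=–, R=33
  33: L=32, R=–
  32: L=27, R=–
  27: L=–, R=–

The deepest node is 27 at depth 6.

6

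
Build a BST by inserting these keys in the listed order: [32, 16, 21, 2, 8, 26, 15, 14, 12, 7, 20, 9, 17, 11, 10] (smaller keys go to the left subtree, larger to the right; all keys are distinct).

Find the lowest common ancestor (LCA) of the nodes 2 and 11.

2

32: root
16: left child of 32 (depth 1)
21: right child of 16 (depth 2)
2: left child of 16 (depth 2)
8: right child of 2 (depth 3)
26: right child of 21 (depth 3)
15: right child of 8 (depth 4)
14: left child of 15 (depth 5)
12: left child of 14 (depth 6)
7: left child of 8 (depth 4)
20: left child of 21 (depth 3)
9: left child of 12 (depth 7)
17: left child of 20 (depth 4)
11: right child of 9 (depth 8)
10: left child of 11 (depth 9)

Path to 2: 32 → 16 → 2
Path to 11: 32 → 16 → 2 → 8 → 15 → 14 → 12 → 9 → 11
2 lies on both paths and is an ancestor of the other node.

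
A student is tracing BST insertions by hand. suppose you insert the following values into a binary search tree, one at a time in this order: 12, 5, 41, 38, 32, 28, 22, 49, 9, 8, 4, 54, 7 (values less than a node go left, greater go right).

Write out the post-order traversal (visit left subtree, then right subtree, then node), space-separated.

12: root
5: left child of 12 (depth 1)
41: right child of 12 (depth 1)
38: left child of 41 (depth 2)
32: left child of 38 (depth 3)
28: left child of 32 (depth 4)
22: left child of 28 (depth 5)
49: right child of 41 (depth 2)
9: right child of 5 (depth 2)
8: left child of 9 (depth 3)
4: left child of 5 (depth 2)
54: right child of 49 (depth 3)
7: left child of 8 (depth 4)

4 7 8 9 5 22 28 32 38 54 49 41 12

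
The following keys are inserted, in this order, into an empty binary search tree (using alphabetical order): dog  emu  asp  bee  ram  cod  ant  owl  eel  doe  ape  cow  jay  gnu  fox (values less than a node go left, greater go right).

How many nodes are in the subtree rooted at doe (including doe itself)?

2

Resulting structure (node: left, right):
  dog: L=asp, R=emu
  emu: L=eel, R=ram
  asp: L=ant, R=bee
  bee: L=–, R=cod
  ram: L=owl, R=–
  cod: L=–, R=doe
  ant: L=–, R=ape
  owl: L=jay, R=–
  eel: L=–, R=–
  doe: L=cow, R=–
  ape: L=–, R=–
  cow: L=–, R=–
  jay: L=gnu, R=–
  gnu: L=fox, R=–
  fox: L=–, R=–

Subtree rooted at doe contains: doe, cow — 2 nodes.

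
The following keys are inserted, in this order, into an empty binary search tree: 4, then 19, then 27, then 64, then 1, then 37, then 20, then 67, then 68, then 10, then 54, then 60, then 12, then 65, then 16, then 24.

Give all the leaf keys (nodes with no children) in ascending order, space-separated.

1 16 24 60 65 68

Insert 4: tree is empty, so 4 becomes the root.
Insert 19: 19 > 4 → go right. Place as right child of 4.
Insert 27: 27 > 4 → go right; 27 > 19 → go right. Place as right child of 19.
Insert 64: 64 > 4 → go right; 64 > 19 → go right; 64 > 27 → go right. Place as right child of 27.
Insert 1: 1 < 4 → go left. Place as left child of 4.
Insert 37: 37 > 4 → go right; 37 > 19 → go right; 37 > 27 → go right; 37 < 64 → go left. Place as left child of 64.
Insert 20: 20 > 4 → go right; 20 > 19 → go right; 20 < 27 → go left. Place as left child of 27.
Insert 67: 67 > 4 → go right; 67 > 19 → go right; 67 > 27 → go right; 67 > 64 → go right. Place as right child of 64.
Insert 68: 68 > 4 → go right; 68 > 19 → go right; 68 > 27 → go right; 68 > 64 → go right; 68 > 67 → go right. Place as right child of 67.
Insert 10: 10 > 4 → go right; 10 < 19 → go left. Place as left child of 19.
Insert 54: 54 > 4 → go right; 54 > 19 → go right; 54 > 27 → go right; 54 < 64 → go left; 54 > 37 → go right. Place as right child of 37.
Insert 60: 60 > 4 → go right; 60 > 19 → go right; 60 > 27 → go right; 60 < 64 → go left; 60 > 37 → go right; 60 > 54 → go right. Place as right child of 54.
Insert 12: 12 > 4 → go right; 12 < 19 → go left; 12 > 10 → go right. Place as right child of 10.
Insert 65: 65 > 4 → go right; 65 > 19 → go right; 65 > 27 → go right; 65 > 64 → go right; 65 < 67 → go left. Place as left child of 67.
Insert 16: 16 > 4 → go right; 16 < 19 → go left; 16 > 10 → go right; 16 > 12 → go right. Place as right child of 12.
Insert 24: 24 > 4 → go right; 24 > 19 → go right; 24 < 27 → go left; 24 > 20 → go right. Place as right child of 20.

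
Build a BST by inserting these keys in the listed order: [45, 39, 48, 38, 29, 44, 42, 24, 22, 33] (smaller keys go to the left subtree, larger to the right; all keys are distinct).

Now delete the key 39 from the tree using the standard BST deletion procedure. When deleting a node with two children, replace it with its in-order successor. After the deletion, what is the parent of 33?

45: root
39: left child of 45 (depth 1)
48: right child of 45 (depth 1)
38: left child of 39 (depth 2)
29: left child of 38 (depth 3)
44: right child of 39 (depth 2)
42: left child of 44 (depth 3)
24: left child of 29 (depth 4)
22: left child of 24 (depth 5)
33: right child of 29 (depth 4)

Delete 39 (two children — replace with in-order successor).
After deletion, 33's parent is 29.

29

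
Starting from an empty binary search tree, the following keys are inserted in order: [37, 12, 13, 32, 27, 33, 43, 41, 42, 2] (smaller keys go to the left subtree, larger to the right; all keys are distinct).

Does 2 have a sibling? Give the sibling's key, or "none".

Insert 37: tree is empty, so 37 becomes the root.
Insert 12: 12 < 37 → go left. Place as left child of 37.
Insert 13: 13 < 37 → go left; 13 > 12 → go right. Place as right child of 12.
Insert 32: 32 < 37 → go left; 32 > 12 → go right; 32 > 13 → go right. Place as right child of 13.
Insert 27: 27 < 37 → go left; 27 > 12 → go right; 27 > 13 → go right; 27 < 32 → go left. Place as left child of 32.
Insert 33: 33 < 37 → go left; 33 > 12 → go right; 33 > 13 → go right; 33 > 32 → go right. Place as right child of 32.
Insert 43: 43 > 37 → go right. Place as right child of 37.
Insert 41: 41 > 37 → go right; 41 < 43 → go left. Place as left child of 43.
Insert 42: 42 > 37 → go right; 42 < 43 → go left; 42 > 41 → go right. Place as right child of 41.
Insert 2: 2 < 37 → go left; 2 < 12 → go left. Place as left child of 12.

2's parent is 12; the other child of 12 is 13.

13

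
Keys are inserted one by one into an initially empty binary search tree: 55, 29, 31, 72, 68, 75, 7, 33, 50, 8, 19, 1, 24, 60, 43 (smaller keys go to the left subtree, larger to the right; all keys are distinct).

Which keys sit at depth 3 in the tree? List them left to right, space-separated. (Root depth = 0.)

1 8 33 60

Insert 55: tree is empty, so 55 becomes the root.
Insert 29: 29 < 55 → go left. Place as left child of 55.
Insert 31: 31 < 55 → go left; 31 > 29 → go right. Place as right child of 29.
Insert 72: 72 > 55 → go right. Place as right child of 55.
Insert 68: 68 > 55 → go right; 68 < 72 → go left. Place as left child of 72.
Insert 75: 75 > 55 → go right; 75 > 72 → go right. Place as right child of 72.
Insert 7: 7 < 55 → go left; 7 < 29 → go left. Place as left child of 29.
Insert 33: 33 < 55 → go left; 33 > 29 → go right; 33 > 31 → go right. Place as right child of 31.
Insert 50: 50 < 55 → go left; 50 > 29 → go right; 50 > 31 → go right; 50 > 33 → go right. Place as right child of 33.
Insert 8: 8 < 55 → go left; 8 < 29 → go left; 8 > 7 → go right. Place as right child of 7.
Insert 19: 19 < 55 → go left; 19 < 29 → go left; 19 > 7 → go right; 19 > 8 → go right. Place as right child of 8.
Insert 1: 1 < 55 → go left; 1 < 29 → go left; 1 < 7 → go left. Place as left child of 7.
Insert 24: 24 < 55 → go left; 24 < 29 → go left; 24 > 7 → go right; 24 > 8 → go right; 24 > 19 → go right. Place as right child of 19.
Insert 60: 60 > 55 → go right; 60 < 72 → go left; 60 < 68 → go left. Place as left child of 68.
Insert 43: 43 < 55 → go left; 43 > 29 → go right; 43 > 31 → go right; 43 > 33 → go right; 43 < 50 → go left. Place as left child of 50.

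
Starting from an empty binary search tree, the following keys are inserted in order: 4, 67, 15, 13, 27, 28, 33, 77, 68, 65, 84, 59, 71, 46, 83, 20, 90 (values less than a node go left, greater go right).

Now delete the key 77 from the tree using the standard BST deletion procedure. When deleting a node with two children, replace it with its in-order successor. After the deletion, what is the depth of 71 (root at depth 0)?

4: root
67: right child of 4 (depth 1)
15: left child of 67 (depth 2)
13: left child of 15 (depth 3)
27: right child of 15 (depth 3)
28: right child of 27 (depth 4)
33: right child of 28 (depth 5)
77: right child of 67 (depth 2)
68: left child of 77 (depth 3)
65: right child of 33 (depth 6)
84: right child of 77 (depth 3)
59: left child of 65 (depth 7)
71: right child of 68 (depth 4)
46: left child of 59 (depth 8)
83: left child of 84 (depth 4)
20: left child of 27 (depth 4)
90: right child of 84 (depth 4)

Delete 77 (two children — replace with in-order successor).
After deletion, path to 71: 4 → 67 → 83 → 68 → 71.

4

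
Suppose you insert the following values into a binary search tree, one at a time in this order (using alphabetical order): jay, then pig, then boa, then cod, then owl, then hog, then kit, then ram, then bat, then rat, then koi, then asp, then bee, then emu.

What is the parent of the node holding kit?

Resulting structure (node: left, right):
  jay: L=boa, R=pig
  pig: L=owl, R=ram
  boa: L=bat, R=cod
  cod: L=–, R=hog
  owl: L=kit, R=–
  hog: L=emu, R=–
  kit: L=–, R=koi
  ram: L=–, R=rat
  bat: L=asp, R=bee
  rat: L=–, R=–
  koi: L=–, R=–
  asp: L=–, R=–
  bee: L=–, R=–
  emu: L=–, R=–

owl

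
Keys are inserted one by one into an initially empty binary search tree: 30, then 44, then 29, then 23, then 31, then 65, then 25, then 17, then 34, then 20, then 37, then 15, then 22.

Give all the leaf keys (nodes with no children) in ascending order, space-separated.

15 22 25 37 65

30: root
44: right child of 30 (depth 1)
29: left child of 30 (depth 1)
23: left child of 29 (depth 2)
31: left child of 44 (depth 2)
65: right child of 44 (depth 2)
25: right child of 23 (depth 3)
17: left child of 23 (depth 3)
34: right child of 31 (depth 3)
20: right child of 17 (depth 4)
37: right child of 34 (depth 4)
15: left child of 17 (depth 4)
22: right child of 20 (depth 5)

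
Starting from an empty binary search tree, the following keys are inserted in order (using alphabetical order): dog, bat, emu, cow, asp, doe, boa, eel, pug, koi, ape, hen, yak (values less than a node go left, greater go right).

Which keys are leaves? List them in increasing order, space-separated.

ape boa doe eel hen yak

Insert dog: tree is empty, so dog becomes the root.
Insert bat: bat < dog → go left. Place as left child of dog.
Insert emu: emu > dog → go right. Place as right child of dog.
Insert cow: cow < dog → go left; cow > bat → go right. Place as right child of bat.
Insert asp: asp < dog → go left; asp < bat → go left. Place as left child of bat.
Insert doe: doe < dog → go left; doe > bat → go right; doe > cow → go right. Place as right child of cow.
Insert boa: boa < dog → go left; boa > bat → go right; boa < cow → go left. Place as left child of cow.
Insert eel: eel > dog → go right; eel < emu → go left. Place as left child of emu.
Insert pug: pug > dog → go right; pug > emu → go right. Place as right child of emu.
Insert koi: koi > dog → go right; koi > emu → go right; koi < pug → go left. Place as left child of pug.
Insert ape: ape < dog → go left; ape < bat → go left; ape < asp → go left. Place as left child of asp.
Insert hen: hen > dog → go right; hen > emu → go right; hen < pug → go left; hen < koi → go left. Place as left child of koi.
Insert yak: yak > dog → go right; yak > emu → go right; yak > pug → go right. Place as right child of pug.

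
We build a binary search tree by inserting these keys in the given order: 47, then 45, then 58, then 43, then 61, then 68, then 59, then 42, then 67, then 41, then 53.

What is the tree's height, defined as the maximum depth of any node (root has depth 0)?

4

Insert 47: tree is empty, so 47 becomes the root.
Insert 45: 45 < 47 → go left. Place as left child of 47.
Insert 58: 58 > 47 → go right. Place as right child of 47.
Insert 43: 43 < 47 → go left; 43 < 45 → go left. Place as left child of 45.
Insert 61: 61 > 47 → go right; 61 > 58 → go right. Place as right child of 58.
Insert 68: 68 > 47 → go right; 68 > 58 → go right; 68 > 61 → go right. Place as right child of 61.
Insert 59: 59 > 47 → go right; 59 > 58 → go right; 59 < 61 → go left. Place as left child of 61.
Insert 42: 42 < 47 → go left; 42 < 45 → go left; 42 < 43 → go left. Place as left child of 43.
Insert 67: 67 > 47 → go right; 67 > 58 → go right; 67 > 61 → go right; 67 < 68 → go left. Place as left child of 68.
Insert 41: 41 < 47 → go left; 41 < 45 → go left; 41 < 43 → go left; 41 < 42 → go left. Place as left child of 42.
Insert 53: 53 > 47 → go right; 53 < 58 → go left. Place as left child of 58.

The deepest node is 67 at depth 4.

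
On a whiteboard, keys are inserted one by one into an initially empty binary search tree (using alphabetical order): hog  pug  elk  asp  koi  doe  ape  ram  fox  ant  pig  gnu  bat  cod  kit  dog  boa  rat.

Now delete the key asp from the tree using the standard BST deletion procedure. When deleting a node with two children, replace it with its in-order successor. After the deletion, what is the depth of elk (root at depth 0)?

Resulting structure (node: left, right):
  hog: L=elk, R=pug
  pug: L=koi, R=ram
  elk: L=asp, R=fox
  asp: L=ape, R=doe
  koi: L=kit, R=pig
  doe: L=bat, R=dog
  ape: L=ant, R=–
  ram: L=–, R=rat
  fox: L=–, R=gnu
  ant: L=–, R=–
  pig: L=–, R=–
  gnu: L=–, R=–
  bat: L=–, R=cod
  cod: L=boa, R=–
  kit: L=–, R=–
  dog: L=–, R=–
  boa: L=–, R=–
  rat: L=–, R=–

Delete asp (two children — replace with in-order successor).
After deletion, path to elk: hog → elk.

1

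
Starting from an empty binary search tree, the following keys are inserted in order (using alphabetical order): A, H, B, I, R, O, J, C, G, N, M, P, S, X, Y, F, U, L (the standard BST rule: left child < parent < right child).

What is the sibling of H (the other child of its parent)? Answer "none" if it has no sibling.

Resulting structure (node: left, right):
  A: L=–, R=H
  H: L=B, R=I
  B: L=–, R=C
  I: L=–, R=R
  R: L=O, R=S
  O: L=J, R=P
  J: L=–, R=N
  C: L=–, R=G
  G: L=F, R=–
  N: L=M, R=–
  M: L=L, R=–
  P: L=–, R=–
  S: L=–, R=X
  X: L=U, R=Y
  Y: L=–, R=–
  F: L=–, R=–
  U: L=–, R=–
  L: L=–, R=–

H's parent is A, which has only one child.

none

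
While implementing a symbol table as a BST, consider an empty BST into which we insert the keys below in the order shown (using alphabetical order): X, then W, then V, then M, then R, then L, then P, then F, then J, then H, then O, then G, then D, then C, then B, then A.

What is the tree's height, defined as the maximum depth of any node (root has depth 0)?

Insert X: tree is empty, so X becomes the root.
Insert W: W < X → go left. Place as left child of X.
Insert V: V < X → go left; V < W → go left. Place as left child of W.
Insert M: M < X → go left; M < W → go left; M < V → go left. Place as left child of V.
Insert R: R < X → go left; R < W → go left; R < V → go left; R > M → go right. Place as right child of M.
Insert L: L < X → go left; L < W → go left; L < V → go left; L < M → go left. Place as left child of M.
Insert P: P < X → go left; P < W → go left; P < V → go left; P > M → go right; P < R → go left. Place as left child of R.
Insert F: F < X → go left; F < W → go left; F < V → go left; F < M → go left; F < L → go left. Place as left child of L.
Insert J: J < X → go left; J < W → go left; J < V → go left; J < M → go left; J < L → go left; J > F → go right. Place as right child of F.
Insert H: H < X → go left; H < W → go left; H < V → go left; H < M → go left; H < L → go left; H > F → go right; H < J → go left. Place as left child of J.
Insert O: O < X → go left; O < W → go left; O < V → go left; O > M → go right; O < R → go left; O < P → go left. Place as left child of P.
Insert G: G < X → go left; G < W → go left; G < V → go left; G < M → go left; G < L → go left; G > F → go right; G < J → go left; G < H → go left. Place as left child of H.
Insert D: D < X → go left; D < W → go left; D < V → go left; D < M → go left; D < L → go left; D < F → go left. Place as left child of F.
Insert C: C < X → go left; C < W → go left; C < V → go left; C < M → go left; C < L → go left; C < F → go left; C < D → go left. Place as left child of D.
Insert B: B < X → go left; B < W → go left; B < V → go left; B < M → go left; B < L → go left; B < F → go left; B < D → go left; B < C → go left. Place as left child of C.
Insert A: A < X → go left; A < W → go left; A < V → go left; A < M → go left; A < L → go left; A < F → go left; A < D → go left; A < C → go left; A < B → go left. Place as left child of B.

The deepest node is A at depth 9.

9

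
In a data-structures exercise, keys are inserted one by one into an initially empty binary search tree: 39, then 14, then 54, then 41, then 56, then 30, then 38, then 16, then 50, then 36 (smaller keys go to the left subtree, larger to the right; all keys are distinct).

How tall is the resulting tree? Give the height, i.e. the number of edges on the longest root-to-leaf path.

Insert 39: tree is empty, so 39 becomes the root.
Insert 14: 14 < 39 → go left. Place as left child of 39.
Insert 54: 54 > 39 → go right. Place as right child of 39.
Insert 41: 41 > 39 → go right; 41 < 54 → go left. Place as left child of 54.
Insert 56: 56 > 39 → go right; 56 > 54 → go right. Place as right child of 54.
Insert 30: 30 < 39 → go left; 30 > 14 → go right. Place as right child of 14.
Insert 38: 38 < 39 → go left; 38 > 14 → go right; 38 > 30 → go right. Place as right child of 30.
Insert 16: 16 < 39 → go left; 16 > 14 → go right; 16 < 30 → go left. Place as left child of 30.
Insert 50: 50 > 39 → go right; 50 < 54 → go left; 50 > 41 → go right. Place as right child of 41.
Insert 36: 36 < 39 → go left; 36 > 14 → go right; 36 > 30 → go right; 36 < 38 → go left. Place as left child of 38.

The deepest node is 36 at depth 4.

4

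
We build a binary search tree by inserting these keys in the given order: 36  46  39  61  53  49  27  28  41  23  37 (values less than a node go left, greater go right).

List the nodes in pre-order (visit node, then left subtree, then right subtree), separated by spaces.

Resulting structure (node: left, right):
  36: L=27, R=46
  46: L=39, R=61
  39: L=37, R=41
  61: L=53, R=–
  53: L=49, R=–
  49: L=–, R=–
  27: L=23, R=28
  28: L=–, R=–
  41: L=–, R=–
  23: L=–, R=–
  37: L=–, R=–

36 27 23 28 46 39 37 41 61 53 49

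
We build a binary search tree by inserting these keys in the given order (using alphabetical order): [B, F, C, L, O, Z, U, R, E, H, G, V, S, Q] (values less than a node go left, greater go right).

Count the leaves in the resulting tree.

5

Insert B: tree is empty, so B becomes the root.
Insert F: F > B → go right. Place as right child of B.
Insert C: C > B → go right; C < F → go left. Place as left child of F.
Insert L: L > B → go right; L > F → go right. Place as right child of F.
Insert O: O > B → go right; O > F → go right; O > L → go right. Place as right child of L.
Insert Z: Z > B → go right; Z > F → go right; Z > L → go right; Z > O → go right. Place as right child of O.
Insert U: U > B → go right; U > F → go right; U > L → go right; U > O → go right; U < Z → go left. Place as left child of Z.
Insert R: R > B → go right; R > F → go right; R > L → go right; R > O → go right; R < Z → go left; R < U → go left. Place as left child of U.
Insert E: E > B → go right; E < F → go left; E > C → go right. Place as right child of C.
Insert H: H > B → go right; H > F → go right; H < L → go left. Place as left child of L.
Insert G: G > B → go right; G > F → go right; G < L → go left; G < H → go left. Place as left child of H.
Insert V: V > B → go right; V > F → go right; V > L → go right; V > O → go right; V < Z → go left; V > U → go right. Place as right child of U.
Insert S: S > B → go right; S > F → go right; S > L → go right; S > O → go right; S < Z → go left; S < U → go left; S > R → go right. Place as right child of R.
Insert Q: Q > B → go right; Q > F → go right; Q > L → go right; Q > O → go right; Q < Z → go left; Q < U → go left; Q < R → go left. Place as left child of R.

Leaves: E, G, Q, S, V — 5 in total.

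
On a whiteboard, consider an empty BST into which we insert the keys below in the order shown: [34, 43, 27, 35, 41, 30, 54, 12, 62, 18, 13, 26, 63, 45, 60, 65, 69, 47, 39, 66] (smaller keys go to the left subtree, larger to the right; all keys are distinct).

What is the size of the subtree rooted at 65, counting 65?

Resulting structure (node: left, right):
  34: L=27, R=43
  43: L=35, R=54
  27: L=12, R=30
  35: L=–, R=41
  41: L=39, R=–
  30: L=–, R=–
  54: L=45, R=62
  12: L=–, R=18
  62: L=60, R=63
  18: L=13, R=26
  13: L=–, R=–
  26: L=–, R=–
  63: L=–, R=65
  45: L=–, R=47
  60: L=–, R=–
  65: L=–, R=69
  69: L=66, R=–
  47: L=–, R=–
  39: L=–, R=–
  66: L=–, R=–

Subtree rooted at 65 contains: 65, 69, 66 — 3 nodes.

3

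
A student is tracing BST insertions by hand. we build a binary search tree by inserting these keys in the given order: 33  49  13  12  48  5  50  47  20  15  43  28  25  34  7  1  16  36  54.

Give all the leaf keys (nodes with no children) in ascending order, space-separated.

1 7 16 25 36 54

33: root
49: right child of 33 (depth 1)
13: left child of 33 (depth 1)
12: left child of 13 (depth 2)
48: left child of 49 (depth 2)
5: left child of 12 (depth 3)
50: right child of 49 (depth 2)
47: left child of 48 (depth 3)
20: right child of 13 (depth 2)
15: left child of 20 (depth 3)
43: left child of 47 (depth 4)
28: right child of 20 (depth 3)
25: left child of 28 (depth 4)
34: left child of 43 (depth 5)
7: right child of 5 (depth 4)
1: left child of 5 (depth 4)
16: right child of 15 (depth 4)
36: right child of 34 (depth 6)
54: right child of 50 (depth 3)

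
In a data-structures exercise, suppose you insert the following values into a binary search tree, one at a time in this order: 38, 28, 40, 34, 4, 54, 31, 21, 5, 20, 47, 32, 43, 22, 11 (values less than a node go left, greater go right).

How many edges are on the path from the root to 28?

1

38: root
28: left child of 38 (depth 1)
40: right child of 38 (depth 1)
34: right child of 28 (depth 2)
4: left child of 28 (depth 2)
54: right child of 40 (depth 2)
31: left child of 34 (depth 3)
21: right child of 4 (depth 3)
5: left child of 21 (depth 4)
20: right child of 5 (depth 5)
47: left child of 54 (depth 3)
32: right child of 31 (depth 4)
43: left child of 47 (depth 4)
22: right child of 21 (depth 4)
11: left child of 20 (depth 6)

Path to 28: 38 → 28, which is 1 edge.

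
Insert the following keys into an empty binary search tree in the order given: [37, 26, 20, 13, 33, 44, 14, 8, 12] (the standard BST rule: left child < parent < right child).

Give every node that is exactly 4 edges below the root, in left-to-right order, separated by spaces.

8 14

Insert 37: tree is empty, so 37 becomes the root.
Insert 26: 26 < 37 → go left. Place as left child of 37.
Insert 20: 20 < 37 → go left; 20 < 26 → go left. Place as left child of 26.
Insert 13: 13 < 37 → go left; 13 < 26 → go left; 13 < 20 → go left. Place as left child of 20.
Insert 33: 33 < 37 → go left; 33 > 26 → go right. Place as right child of 26.
Insert 44: 44 > 37 → go right. Place as right child of 37.
Insert 14: 14 < 37 → go left; 14 < 26 → go left; 14 < 20 → go left; 14 > 13 → go right. Place as right child of 13.
Insert 8: 8 < 37 → go left; 8 < 26 → go left; 8 < 20 → go left; 8 < 13 → go left. Place as left child of 13.
Insert 12: 12 < 37 → go left; 12 < 26 → go left; 12 < 20 → go left; 12 < 13 → go left; 12 > 8 → go right. Place as right child of 8.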